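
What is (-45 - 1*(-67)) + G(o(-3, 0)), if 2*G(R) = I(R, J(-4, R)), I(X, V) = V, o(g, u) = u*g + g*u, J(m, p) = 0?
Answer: 22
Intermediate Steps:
o(g, u) = 2*g*u (o(g, u) = g*u + g*u = 2*g*u)
G(R) = 0 (G(R) = (1/2)*0 = 0)
(-45 - 1*(-67)) + G(o(-3, 0)) = (-45 - 1*(-67)) + 0 = (-45 + 67) + 0 = 22 + 0 = 22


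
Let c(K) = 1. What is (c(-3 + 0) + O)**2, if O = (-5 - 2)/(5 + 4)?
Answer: 4/81 ≈ 0.049383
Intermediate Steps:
O = -7/9 ≈ -0.77778
(c(-3 + 0) + O)**2 = (1 - 7/9)**2 = (2/9)**2 = 4/81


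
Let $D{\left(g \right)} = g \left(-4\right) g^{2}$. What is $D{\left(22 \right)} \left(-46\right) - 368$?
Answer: $1958864$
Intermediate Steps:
$D{\left(g \right)} = - 4 g^{3}$ ($D{\left(g \right)} = - 4 g g^{2} = - 4 g^{3}$)
$D{\left(22 \right)} \left(-46\right) - 368 = - 4 \cdot 22^{3} \left(-46\right) - 368 = \left(-4\right) 10648 \left(-46\right) - 368 = \left(-42592\right) \left(-46\right) - 368 = 1959232 - 368 = 1958864$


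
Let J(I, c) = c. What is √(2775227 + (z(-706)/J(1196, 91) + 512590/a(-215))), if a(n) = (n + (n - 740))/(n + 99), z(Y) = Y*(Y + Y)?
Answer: √211438961279/273 ≈ 1684.3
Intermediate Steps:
z(Y) = 2*Y² (z(Y) = Y*(2*Y) = 2*Y²)
a(n) = (-740 + 2*n)/(99 + n) (a(n) = (n + (-740 + n))/(99 + n) = (-740 + 2*n)/(99 + n))
√(2775227 + (z(-706)/J(1196, 91) + 512590/a(-215))) = √(2775227 + ((2*(-706)²)/91 + 512590/((2*(-370 - 215)/(99 - 215))))) = √(2775227 + ((2*498436)*(1/91) + 512590/((2*(-585)/(-116))))) = √(2775227 + (996872*(1/91) + 512590/((2*(-1/116)*(-585))))) = √(2775227 + (996872/91 + 512590/(585/58))) = √(2775227 + (996872/91 + 512590*(58/585))) = √(2775227 + (996872/91 + 457388/9)) = √(2775227 + 50594156/819) = √(2323505069/819) = √211438961279/273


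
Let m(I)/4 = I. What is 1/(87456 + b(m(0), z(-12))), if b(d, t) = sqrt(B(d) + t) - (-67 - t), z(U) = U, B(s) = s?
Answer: 87511/7658175133 - 2*I*sqrt(3)/7658175133 ≈ 1.1427e-5 - 4.5234e-10*I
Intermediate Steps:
m(I) = 4*I
b(d, t) = 67 + t + sqrt(d + t) (b(d, t) = sqrt(d + t) - (-67 - t) = sqrt(d + t) + (67 + t) = 67 + t + sqrt(d + t))
1/(87456 + b(m(0), z(-12))) = 1/(87456 + (67 - 12 + sqrt(4*0 - 12))) = 1/(87456 + (67 - 12 + sqrt(0 - 12))) = 1/(87456 + (67 - 12 + sqrt(-12))) = 1/(87456 + (67 - 12 + 2*I*sqrt(3))) = 1/(87456 + (55 + 2*I*sqrt(3))) = 1/(87511 + 2*I*sqrt(3))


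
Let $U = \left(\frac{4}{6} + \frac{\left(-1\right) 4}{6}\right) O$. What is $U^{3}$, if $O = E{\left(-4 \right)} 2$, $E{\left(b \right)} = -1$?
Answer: $0$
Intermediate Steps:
$O = -2$ ($O = \left(-1\right) 2 = -2$)
$U = 0$ ($U = \left(\frac{4}{6} + \frac{\left(-1\right) 4}{6}\right) \left(-2\right) = \left(4 \cdot \frac{1}{6} - \frac{2}{3}\right) \left(-2\right) = \left(\frac{2}{3} - \frac{2}{3}\right) \left(-2\right) = 0 \left(-2\right) = 0$)
$U^{3} = 0^{3} = 0$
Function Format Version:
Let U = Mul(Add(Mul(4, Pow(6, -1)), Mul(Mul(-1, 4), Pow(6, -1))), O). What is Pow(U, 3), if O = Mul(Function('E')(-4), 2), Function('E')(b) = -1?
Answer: 0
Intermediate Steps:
O = -2 (O = Mul(-1, 2) = -2)
U = 0 (U = Mul(Add(Mul(4, Pow(6, -1)), Mul(Mul(-1, 4), Pow(6, -1))), -2) = Mul(Add(Mul(4, Rational(1, 6)), Mul(-4, Rational(1, 6))), -2) = Mul(Add(Rational(2, 3), Rational(-2, 3)), -2) = Mul(0, -2) = 0)
Pow(U, 3) = Pow(0, 3) = 0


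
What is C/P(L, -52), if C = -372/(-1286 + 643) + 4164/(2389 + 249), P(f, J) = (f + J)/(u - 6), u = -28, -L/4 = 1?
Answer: 2221407/1696234 ≈ 1.3096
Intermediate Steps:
L = -4 (L = -4*1 = -4)
P(f, J) = -J/34 - f/34 (P(f, J) = (f + J)/(-28 - 6) = (J + f)/(-34) = (J + f)*(-1/34) = -J/34 - f/34)
C = 1829394/848117 (C = -372/(-643) + 4164/2638 = -372*(-1/643) + 4164*(1/2638) = 372/643 + 2082/1319 = 1829394/848117 ≈ 2.1570)
C/P(L, -52) = 1829394/(848117*(-1/34*(-52) - 1/34*(-4))) = 1829394/(848117*(26/17 + 2/17)) = 1829394/(848117*(28/17)) = (1829394/848117)*(17/28) = 2221407/1696234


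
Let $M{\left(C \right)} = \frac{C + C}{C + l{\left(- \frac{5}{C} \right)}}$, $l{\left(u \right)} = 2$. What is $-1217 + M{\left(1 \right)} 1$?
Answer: $- \frac{3649}{3} \approx -1216.3$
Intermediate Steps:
$M{\left(C \right)} = \frac{2 C}{2 + C}$ ($M{\left(C \right)} = \frac{C + C}{C + 2} = \frac{2 C}{2 + C}$)
$-1217 + M{\left(1 \right)} 1 = -1217 + 2 \cdot 1 \frac{1}{2 + 1} \cdot 1 = -1217 + 2 \cdot 1 \cdot \frac{1}{3} \cdot 1 = -1217 + \frac{2}{3} \cdot 1 = -1217 + \frac{2}{3} = - \frac{3649}{3}$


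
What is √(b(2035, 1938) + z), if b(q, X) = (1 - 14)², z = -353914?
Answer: 3*I*√39305 ≈ 594.76*I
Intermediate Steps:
b(q, X) = 169 (b(q, X) = (-13)² = 169)
√(b(2035, 1938) + z) = √(169 - 353914) = √(-353745) = 3*I*√39305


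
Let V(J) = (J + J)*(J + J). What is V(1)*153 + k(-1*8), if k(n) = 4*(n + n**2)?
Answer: 836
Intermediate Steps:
V(J) = 4*J**2 (V(J) = (2*J)*(2*J) = 4*J**2)
k(n) = 4*n + 4*n**2
V(1)*153 + k(-1*8) = (4*1**2)*153 + 4*(-1*8)*(1 - 1*8) = (4*1)*153 + 4*(-8)*(1 - 8) = 4*153 + 4*(-8)*(-7) = 612 + 224 = 836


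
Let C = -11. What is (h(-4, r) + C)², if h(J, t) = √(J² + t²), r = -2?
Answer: 141 - 44*√5 ≈ 42.613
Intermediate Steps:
(h(-4, r) + C)² = (√((-4)² + (-2)²) - 11)² = (√(16 + 4) - 11)² = (√20 - 11)² = (2*√5 - 11)² = (-11 + 2*√5)²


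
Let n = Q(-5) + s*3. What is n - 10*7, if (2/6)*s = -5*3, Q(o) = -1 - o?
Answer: -201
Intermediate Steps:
s = -45 (s = 3*(-5*3) = 3*(-15) = -45)
n = -131 (n = (-1 - 1*(-5)) - 45*3 = (-1 + 5) - 135 = 4 - 135 = -131)
n - 10*7 = -131 - 10*7 = -131 - 70 = -201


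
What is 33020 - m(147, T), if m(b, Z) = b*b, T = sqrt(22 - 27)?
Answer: 11411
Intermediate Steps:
T = I*sqrt(5) (T = sqrt(-5) = I*sqrt(5) ≈ 2.2361*I)
m(b, Z) = b**2
33020 - m(147, T) = 33020 - 1*147**2 = 33020 - 1*21609 = 33020 - 21609 = 11411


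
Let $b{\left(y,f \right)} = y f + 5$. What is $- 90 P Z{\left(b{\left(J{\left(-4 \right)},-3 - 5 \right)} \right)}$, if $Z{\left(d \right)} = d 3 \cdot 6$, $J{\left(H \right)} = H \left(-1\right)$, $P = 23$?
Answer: $1006020$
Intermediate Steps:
$J{\left(H \right)} = - H$
$b{\left(y,f \right)} = 5 + f y$ ($b{\left(y,f \right)} = f y + 5 = 5 + f y$)
$Z{\left(d \right)} = 18 d$ ($Z{\left(d \right)} = 3 d 6 = 18 d$)
$- 90 P Z{\left(b{\left(J{\left(-4 \right)},-3 - 5 \right)} \right)} = \left(-90\right) 23 \cdot 18 \left(5 + \left(-3 - 5\right) \left(\left(-1\right) \left(-4\right)\right)\right) = - 2070 \cdot 18 \left(5 + \left(-3 - 5\right) 4\right) = - 2070 \cdot 18 \left(5 - 32\right) = - 2070 \cdot 18 \left(-27\right) = \left(-2070\right) \left(-486\right) = 1006020$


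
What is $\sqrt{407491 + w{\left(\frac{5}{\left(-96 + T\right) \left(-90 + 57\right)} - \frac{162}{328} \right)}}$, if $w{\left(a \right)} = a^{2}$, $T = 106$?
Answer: $\frac{\sqrt{11935314662329}}{5412} \approx 638.35$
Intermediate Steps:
$\sqrt{407491 + w{\left(\frac{5}{\left(-96 + T\right) \left(-90 + 57\right)} - \frac{162}{328} \right)}} = \sqrt{407491 + \left(\frac{5}{\left(-96 + 106\right) \left(-90 + 57\right)} - \frac{162}{328}\right)^{2}} = \sqrt{407491 + \left(\frac{5}{10 \left(-33\right)} - \frac{81}{164}\right)^{2}} = \sqrt{407491 + \left(\frac{5}{-330} - \frac{81}{164}\right)^{2}} = \sqrt{407491 + \left(5 \left(- \frac{1}{330}\right) - \frac{81}{164}\right)^{2}} = \sqrt{407491 + \left(- \frac{1}{66} - \frac{81}{164}\right)^{2}} = \sqrt{407491 + \left(- \frac{2755}{5412}\right)^{2}} = \sqrt{407491 + \frac{7590025}{29289744}} = \sqrt{\frac{11935314662329}{29289744}} = \frac{\sqrt{11935314662329}}{5412}$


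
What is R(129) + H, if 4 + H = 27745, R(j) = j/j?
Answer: 27742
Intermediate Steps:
R(j) = 1
H = 27741 (H = -4 + 27745 = 27741)
R(129) + H = 1 + 27741 = 27742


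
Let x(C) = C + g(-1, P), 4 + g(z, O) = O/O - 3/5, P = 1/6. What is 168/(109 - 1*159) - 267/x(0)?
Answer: 10621/150 ≈ 70.807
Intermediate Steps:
P = ⅙ (P = 1*(⅙) = ⅙ ≈ 0.16667)
g(z, O) = -18/5 (g(z, O) = -4 + (O/O - 3/5) = -4 + (1 - 3*⅕) = -4 + (1 - ⅗) = -4 + ⅖ = -18/5)
x(C) = -18/5 + C (x(C) = C - 18/5 = -18/5 + C)
168/(109 - 1*159) - 267/x(0) = 168/(109 - 1*159) - 267/(-18/5 + 0) = 168/(109 - 159) - 267/(-18/5) = 168/(-50) - 267*(-5/18) = 168*(-1/50) + 445/6 = -84/25 + 445/6 = 10621/150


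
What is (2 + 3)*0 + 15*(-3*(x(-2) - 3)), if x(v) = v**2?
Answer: -45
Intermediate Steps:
(2 + 3)*0 + 15*(-3*(x(-2) - 3)) = (2 + 3)*0 + 15*(-3*((-2)**2 - 3)) = 5*0 + 15*(-3*(4 - 3)) = 0 + 15*(-3*1) = 0 + 15*(-3) = 0 - 45 = -45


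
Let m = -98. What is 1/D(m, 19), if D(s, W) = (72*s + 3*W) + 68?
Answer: -1/6931 ≈ -0.00014428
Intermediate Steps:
D(s, W) = 68 + 3*W + 72*s (D(s, W) = (3*W + 72*s) + 68 = 68 + 3*W + 72*s)
1/D(m, 19) = 1/(68 + 3*19 + 72*(-98)) = 1/(68 + 57 - 7056) = 1/(-6931) = -1/6931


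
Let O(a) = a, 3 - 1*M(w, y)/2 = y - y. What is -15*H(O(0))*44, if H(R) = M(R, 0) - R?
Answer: -3960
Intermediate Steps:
M(w, y) = 6 (M(w, y) = 6 - 2*(y - y) = 6 - 2*0 = 6 + 0 = 6)
H(R) = 6 - R
-15*H(O(0))*44 = -15*(6 - 1*0)*44 = -15*(6 + 0)*44 = -15*6*44 = -90*44 = -3960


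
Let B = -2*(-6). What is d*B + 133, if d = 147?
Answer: 1897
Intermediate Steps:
B = 12
d*B + 133 = 147*12 + 133 = 1764 + 133 = 1897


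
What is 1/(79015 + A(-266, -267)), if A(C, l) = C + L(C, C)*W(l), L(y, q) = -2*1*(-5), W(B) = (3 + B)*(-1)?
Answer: 1/81389 ≈ 1.2287e-5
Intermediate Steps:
W(B) = -3 - B
L(y, q) = 10 (L(y, q) = -2*(-5) = 10)
A(C, l) = -30 + C - 10*l (A(C, l) = C + 10*(-3 - l) = C + (-30 - 10*l) = -30 + C - 10*l)
1/(79015 + A(-266, -267)) = 1/(79015 + (-30 - 266 - 10*(-267))) = 1/(79015 + (-30 - 266 + 2670)) = 1/(79015 + 2374) = 1/81389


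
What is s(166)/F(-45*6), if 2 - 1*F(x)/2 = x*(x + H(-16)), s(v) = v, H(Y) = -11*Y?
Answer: -83/25378 ≈ -0.0032705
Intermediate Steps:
F(x) = 4 - 2*x*(176 + x) (F(x) = 4 - 2*x*(x - 11*(-16)) = 4 - 2*x*(x + 176) = 4 - 2*x*(176 + x))
s(166)/F(-45*6) = 166/(4 - (-15840)*6 - 2*(-45*6)²) = 166/(4 - 352*(-270) - 2*(-270)²) = 166/(4 + 95040 - 2*72900) = 166/(4 + 95040 - 145800) = 166/(-50756) = 166*(-1/50756) = -83/25378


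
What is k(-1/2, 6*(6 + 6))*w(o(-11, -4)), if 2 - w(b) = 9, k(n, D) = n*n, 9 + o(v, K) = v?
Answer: -7/4 ≈ -1.7500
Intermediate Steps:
o(v, K) = -9 + v
k(n, D) = n²
w(b) = -7 (w(b) = 2 - 1*9 = 2 - 9 = -7)
k(-1/2, 6*(6 + 6))*w(o(-11, -4)) = (-1/2)²*(-7) = (-1*½)²*(-7) = (-½)²*(-7) = (¼)*(-7) = -7/4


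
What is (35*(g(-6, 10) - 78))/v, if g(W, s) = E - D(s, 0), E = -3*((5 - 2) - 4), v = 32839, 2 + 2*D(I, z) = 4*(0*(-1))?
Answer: -2590/32839 ≈ -0.078870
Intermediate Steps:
D(I, z) = -1 (D(I, z) = -1 + (4*(0*(-1)))/2 = -1 + (4*0)/2 = -1 + (½)*0 = -1 + 0 = -1)
E = 3 (E = -3*(3 - 4) = -3*(-1) = 3)
g(W, s) = 4 (g(W, s) = 3 - 1*(-1) = 3 + 1 = 4)
(35*(g(-6, 10) - 78))/v = (35*(4 - 78))/32839 = (35*(-74))*(1/32839) = -2590*1/32839 = -2590/32839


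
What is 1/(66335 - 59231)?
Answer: 1/7104 ≈ 0.00014077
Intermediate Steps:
1/(66335 - 59231) = 1/7104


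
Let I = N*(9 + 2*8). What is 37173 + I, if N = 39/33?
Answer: 409228/11 ≈ 37203.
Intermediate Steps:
N = 13/11 (N = 39*(1/33) = 13/11 ≈ 1.1818)
I = 325/11 (I = 13*(9 + 2*8)/11 = 13*(9 + 16)/11 = (13/11)*25 = 325/11 ≈ 29.545)
37173 + I = 37173 + 325/11 = 409228/11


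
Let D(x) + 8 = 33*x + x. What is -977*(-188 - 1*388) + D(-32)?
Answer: 561656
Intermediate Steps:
D(x) = -8 + 34*x (D(x) = -8 + (33*x + x) = -8 + 34*x)
-977*(-188 - 1*388) + D(-32) = -977*(-188 - 1*388) + (-8 + 34*(-32)) = -977*(-188 - 388) + (-8 - 1088) = -977*(-576) - 1096 = 562752 - 1096 = 561656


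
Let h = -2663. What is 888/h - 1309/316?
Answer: -3766475/841508 ≈ -4.4759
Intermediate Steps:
888/h - 1309/316 = 888/(-2663) - 1309/316 = 888*(-1/2663) - 1309*1/316 = -888/2663 - 1309/316 = -3766475/841508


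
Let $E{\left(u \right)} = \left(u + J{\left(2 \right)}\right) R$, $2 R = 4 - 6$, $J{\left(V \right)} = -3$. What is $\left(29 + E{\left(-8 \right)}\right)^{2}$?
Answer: $1600$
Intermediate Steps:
$R = -1$ ($R = \frac{4 - 6}{2} = \frac{1}{2} \left(-2\right) = -1$)
$E{\left(u \right)} = 3 - u$ ($E{\left(u \right)} = \left(u - 3\right) \left(-1\right) = \left(-3 + u\right) \left(-1\right) = 3 - u$)
$\left(29 + E{\left(-8 \right)}\right)^{2} = \left(29 + \left(3 - -8\right)\right)^{2} = \left(29 + \left(3 + 8\right)\right)^{2} = \left(29 + 11\right)^{2} = 40^{2} = 1600$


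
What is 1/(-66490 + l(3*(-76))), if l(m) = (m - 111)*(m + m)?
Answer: 1/88094 ≈ 1.1352e-5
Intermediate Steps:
l(m) = 2*m*(-111 + m) (l(m) = (-111 + m)*(2*m) = 2*m*(-111 + m))
1/(-66490 + l(3*(-76))) = 1/(-66490 + 2*(3*(-76))*(-111 + 3*(-76))) = 1/(-66490 + 2*(-228)*(-111 - 228)) = 1/(-66490 + 2*(-228)*(-339)) = 1/(-66490 + 154584) = 1/88094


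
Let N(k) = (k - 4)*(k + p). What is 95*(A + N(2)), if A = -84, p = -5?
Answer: -7410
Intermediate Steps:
N(k) = (-5 + k)*(-4 + k) (N(k) = (k - 4)*(k - 5) = (-4 + k)*(-5 + k) = (-5 + k)*(-4 + k))
95*(A + N(2)) = 95*(-84 + (20 + 2**2 - 9*2)) = 95*(-84 + (20 + 4 - 18)) = 95*(-84 + 6) = 95*(-78) = -7410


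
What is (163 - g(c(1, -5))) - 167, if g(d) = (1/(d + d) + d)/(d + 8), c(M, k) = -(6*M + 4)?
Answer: -361/40 ≈ -9.0250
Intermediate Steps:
c(M, k) = -4 - 6*M (c(M, k) = -(4 + 6*M) = -4 - 6*M)
g(d) = (d + 1/(2*d))/(8 + d) (g(d) = (1/(2*d) + d)/(8 + d) = (d + 1/(2*d))/(8 + d))
(163 - g(c(1, -5))) - 167 = (163 - (1/2 + (-4 - 6*1)**2)/((-4 - 6*1)*(8 + (-4 - 6*1)))) - 167 = (163 - (1/2 + (-4 - 6)**2)/((-4 - 6)*(8 + (-4 - 6)))) - 167 = (163 - (1/2 + (-10)**2)/((-10)*(8 - 10))) - 167 = (163 - (-1)*(1/2 + 100)/(10*(-2))) - 167 = (163 - (-1)*(-1)*201/(10*2*2)) - 167 = (163 - 1*201/40) - 167 = (163 - 201/40) - 167 = 6319/40 - 167 = -361/40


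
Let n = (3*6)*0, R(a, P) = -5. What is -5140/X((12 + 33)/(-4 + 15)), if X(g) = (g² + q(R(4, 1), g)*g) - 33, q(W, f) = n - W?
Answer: -621940/507 ≈ -1226.7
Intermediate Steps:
n = 0 (n = 18*0 = 0)
q(W, f) = -W (q(W, f) = 0 - W = -W)
X(g) = -33 + g² + 5*g (X(g) = (g² + (-1*(-5))*g) - 33 = (g² + 5*g) - 33 = -33 + g² + 5*g)
-5140/X((12 + 33)/(-4 + 15)) = -5140/(-33 + ((12 + 33)/(-4 + 15))² + 5*((12 + 33)/(-4 + 15))) = -5140/(-33 + (45/11)² + 5*(45/11)) = -5140/(-33 + 2025/121 + 225/11) = -5140/507/121 = -5140*121/507 = -621940/507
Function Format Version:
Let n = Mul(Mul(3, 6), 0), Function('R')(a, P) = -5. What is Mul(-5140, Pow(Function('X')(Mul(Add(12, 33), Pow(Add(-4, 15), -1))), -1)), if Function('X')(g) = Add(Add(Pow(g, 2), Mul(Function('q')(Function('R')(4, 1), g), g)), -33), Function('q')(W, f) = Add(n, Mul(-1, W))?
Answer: Rational(-621940, 507) ≈ -1226.7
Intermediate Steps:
n = 0 (n = Mul(18, 0) = 0)
Function('q')(W, f) = Mul(-1, W) (Function('q')(W, f) = Add(0, Mul(-1, W)) = Mul(-1, W))
Function('X')(g) = Add(-33, Pow(g, 2), Mul(5, g)) (Function('X')(g) = Add(Add(Pow(g, 2), Mul(Mul(-1, -5), g)), -33) = Add(Add(Pow(g, 2), Mul(5, g)), -33) = Add(-33, Pow(g, 2), Mul(5, g)))
Mul(-5140, Pow(Function('X')(Mul(Add(12, 33), Pow(Add(-4, 15), -1))), -1)) = Mul(-5140, Pow(Add(-33, Pow(Mul(Add(12, 33), Pow(Add(-4, 15), -1)), 2), Mul(5, Mul(Add(12, 33), Pow(Add(-4, 15), -1)))), -1)) = Mul(-5140, Pow(Add(-33, Pow(Mul(45, Pow(11, -1)), 2), Mul(5, Mul(45, Pow(11, -1)))), -1)) = Mul(-5140, Pow(Add(-33, Pow(Mul(45, Rational(1, 11)), 2), Mul(5, Mul(45, Rational(1, 11)))), -1)) = Mul(-5140, Pow(Add(-33, Pow(Rational(45, 11), 2), Mul(5, Rational(45, 11))), -1)) = Mul(-5140, Pow(Add(-33, Rational(2025, 121), Rational(225, 11)), -1)) = Mul(-5140, Pow(Rational(507, 121), -1)) = Mul(-5140, Rational(121, 507)) = Rational(-621940, 507)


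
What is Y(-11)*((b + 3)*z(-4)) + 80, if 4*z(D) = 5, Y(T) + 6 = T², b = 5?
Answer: 1230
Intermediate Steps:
Y(T) = -6 + T²
z(D) = 5/4 (z(D) = (¼)*5 = 5/4)
Y(-11)*((b + 3)*z(-4)) + 80 = (-6 + (-11)²)*((5 + 3)*(5/4)) + 80 = (-6 + 121)*(8*(5/4)) + 80 = 115*10 + 80 = 1150 + 80 = 1230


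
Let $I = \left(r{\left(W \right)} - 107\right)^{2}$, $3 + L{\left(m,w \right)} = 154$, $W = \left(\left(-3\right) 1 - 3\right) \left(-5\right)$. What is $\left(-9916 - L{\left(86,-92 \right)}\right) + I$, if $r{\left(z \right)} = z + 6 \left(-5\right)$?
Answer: $1382$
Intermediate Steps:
$W = 30$ ($W = \left(-3 - 3\right) \left(-5\right) = \left(-6\right) \left(-5\right) = 30$)
$L{\left(m,w \right)} = 151$ ($L{\left(m,w \right)} = -3 + 154 = 151$)
$r{\left(z \right)} = -30 + z$ ($r{\left(z \right)} = z - 30 = -30 + z$)
$I = 11449$ ($I = \left(\left(-30 + 30\right) - 107\right)^{2} = \left(0 - 107\right)^{2} = \left(-107\right)^{2} = 11449$)
$\left(-9916 - L{\left(86,-92 \right)}\right) + I = \left(-9916 - 151\right) + 11449 = -10067 + 11449 = 1382$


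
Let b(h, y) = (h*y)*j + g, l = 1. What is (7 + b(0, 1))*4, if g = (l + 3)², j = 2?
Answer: 92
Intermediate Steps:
g = 16 (g = (1 + 3)² = 4² = 16)
b(h, y) = 16 + 2*h*y (b(h, y) = (h*y)*2 + 16 = 2*h*y + 16 = 16 + 2*h*y)
(7 + b(0, 1))*4 = (7 + (16 + 2*0*1))*4 = (7 + (16 + 0))*4 = (7 + 16)*4 = 23*4 = 92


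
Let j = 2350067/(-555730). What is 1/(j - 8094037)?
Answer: -555730/4498101532077 ≈ -1.2355e-7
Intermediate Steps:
j = -2350067/555730 (j = 2350067*(-1/555730) = -2350067/555730 ≈ -4.2288)
1/(j - 8094037) = 1/(-2350067/555730 - 8094037) = 1/(-4498101532077/555730) = -555730/4498101532077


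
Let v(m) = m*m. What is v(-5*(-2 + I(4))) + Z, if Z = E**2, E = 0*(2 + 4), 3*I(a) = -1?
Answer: 1225/9 ≈ 136.11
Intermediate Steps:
I(a) = -1/3 (I(a) = (1/3)*(-1) = -1/3)
E = 0 (E = 0*6 = 0)
v(m) = m**2
Z = 0 (Z = 0**2 = 0)
v(-5*(-2 + I(4))) + Z = (-5*(-2 - 1/3))**2 + 0 = (-5*(-7/3))**2 + 0 = (35/3)**2 + 0 = 1225/9 + 0 = 1225/9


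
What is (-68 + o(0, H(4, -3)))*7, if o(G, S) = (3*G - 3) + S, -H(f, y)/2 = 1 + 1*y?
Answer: -469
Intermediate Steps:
H(f, y) = -2 - 2*y (H(f, y) = -2*(1 + 1*y) = -2*(1 + y) = -2 - 2*y)
o(G, S) = -3 + S + 3*G (o(G, S) = (-3 + 3*G) + S = -3 + S + 3*G)
(-68 + o(0, H(4, -3)))*7 = (-68 + (-3 + (-2 - 2*(-3)) + 3*0))*7 = (-68 + (-3 + (-2 + 6) + 0))*7 = (-68 + (-3 + 4 + 0))*7 = (-68 + 1)*7 = -67*7 = -469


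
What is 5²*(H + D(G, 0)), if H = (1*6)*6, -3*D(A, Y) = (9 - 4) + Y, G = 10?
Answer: 2575/3 ≈ 858.33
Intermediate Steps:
D(A, Y) = -5/3 - Y/3 (D(A, Y) = -((9 - 4) + Y)/3 = -(5 + Y)/3 = -5/3 - Y/3)
H = 36 (H = 6*6 = 36)
5²*(H + D(G, 0)) = 5²*(36 + (-5/3 - ⅓*0)) = 25*(36 + (-5/3 + 0)) = 25*(36 - 5/3) = 25*(103/3) = 2575/3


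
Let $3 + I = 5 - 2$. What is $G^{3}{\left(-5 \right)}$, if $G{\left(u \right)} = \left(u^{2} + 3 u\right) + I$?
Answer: $1000$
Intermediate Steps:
$I = 0$ ($I = -3 + \left(5 - 2\right) = -3 + 3 = 0$)
$G{\left(u \right)} = u^{2} + 3 u$ ($G{\left(u \right)} = \left(u^{2} + 3 u\right) + 0 = u^{2} + 3 u$)
$G^{3}{\left(-5 \right)} = \left(- 5 \left(3 - 5\right)\right)^{3} = \left(\left(-5\right) \left(-2\right)\right)^{3} = 10^{3} = 1000$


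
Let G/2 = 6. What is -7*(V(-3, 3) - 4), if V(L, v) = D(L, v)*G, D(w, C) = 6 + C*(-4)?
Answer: 532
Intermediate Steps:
D(w, C) = 6 - 4*C
G = 12 (G = 2*6 = 12)
V(L, v) = 72 - 48*v (V(L, v) = (6 - 4*v)*12 = 72 - 48*v)
-7*(V(-3, 3) - 4) = -7*((72 - 48*3) - 4) = -7*((72 - 144) - 4) = -7*(-72 - 4) = -7*(-76) = 532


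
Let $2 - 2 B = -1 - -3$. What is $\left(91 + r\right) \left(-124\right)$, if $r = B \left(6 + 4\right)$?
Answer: $-11284$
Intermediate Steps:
$B = 0$ ($B = 1 - \frac{-1 - -3}{2} = 1 - \frac{-1 + 3}{2} = 1 - 1 = 0$)
$r = 0$ ($r = 0 \left(6 + 4\right) = 0 \cdot 10 = 0$)
$\left(91 + r\right) \left(-124\right) = \left(91 + 0\right) \left(-124\right) = 91 \left(-124\right) = -11284$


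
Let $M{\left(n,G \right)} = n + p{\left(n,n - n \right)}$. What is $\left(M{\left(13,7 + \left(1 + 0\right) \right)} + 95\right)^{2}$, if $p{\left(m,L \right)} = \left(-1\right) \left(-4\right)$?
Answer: $12544$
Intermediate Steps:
$p{\left(m,L \right)} = 4$
$M{\left(n,G \right)} = 4 + n$ ($M{\left(n,G \right)} = n + 4 = 4 + n$)
$\left(M{\left(13,7 + \left(1 + 0\right) \right)} + 95\right)^{2} = \left(\left(4 + 13\right) + 95\right)^{2} = \left(17 + 95\right)^{2} = 112^{2} = 12544$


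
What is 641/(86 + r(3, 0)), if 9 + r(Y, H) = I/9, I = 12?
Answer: 1923/235 ≈ 8.1830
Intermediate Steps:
r(Y, H) = -23/3 (r(Y, H) = -9 + 12/9 = -9 + 12*(⅑) = -9 + 4/3 = -23/3)
641/(86 + r(3, 0)) = 641/(86 - 23/3) = 641/(235/3) = 641*(3/235) = 1923/235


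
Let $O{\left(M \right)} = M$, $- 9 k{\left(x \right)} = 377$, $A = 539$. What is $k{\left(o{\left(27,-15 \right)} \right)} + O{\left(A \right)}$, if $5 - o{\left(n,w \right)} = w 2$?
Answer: $\frac{4474}{9} \approx 497.11$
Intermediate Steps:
$o{\left(n,w \right)} = 5 - 2 w$ ($o{\left(n,w \right)} = 5 - w 2 = 5 - 2 w$)
$k{\left(x \right)} = - \frac{377}{9}$ ($k{\left(x \right)} = \left(- \frac{1}{9}\right) 377 = - \frac{377}{9}$)
$k{\left(o{\left(27,-15 \right)} \right)} + O{\left(A \right)} = - \frac{377}{9} + 539 = \frac{4474}{9}$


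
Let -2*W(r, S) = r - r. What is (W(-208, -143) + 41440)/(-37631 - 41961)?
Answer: -5180/9949 ≈ -0.52066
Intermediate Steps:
W(r, S) = 0 (W(r, S) = -(r - r)/2 = -½*0 = 0)
(W(-208, -143) + 41440)/(-37631 - 41961) = (0 + 41440)/(-37631 - 41961) = 41440/(-79592) = 41440*(-1/79592) = -5180/9949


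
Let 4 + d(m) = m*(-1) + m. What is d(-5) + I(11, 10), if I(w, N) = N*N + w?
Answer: 107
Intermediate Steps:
I(w, N) = w + N**2 (I(w, N) = N**2 + w = w + N**2)
d(m) = -4 (d(m) = -4 + (m*(-1) + m) = -4 + (-m + m) = -4 + 0 = -4)
d(-5) + I(11, 10) = -4 + (11 + 10**2) = -4 + (11 + 100) = -4 + 111 = 107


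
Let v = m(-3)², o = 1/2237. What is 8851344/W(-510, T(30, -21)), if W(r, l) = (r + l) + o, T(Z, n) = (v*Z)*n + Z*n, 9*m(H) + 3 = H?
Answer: -19800456528/3176539 ≈ -6233.3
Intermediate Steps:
m(H) = -⅓ + H/9
o = 1/2237 ≈ 0.00044703
v = 4/9 (v = (-⅓ + (⅑)*(-3))² = (-⅓ - ⅓)² = (-⅔)² = 4/9 ≈ 0.44444)
T(Z, n) = 13*Z*n/9 (T(Z, n) = (4*Z/9)*n + Z*n = 4*Z*n/9 + Z*n = 13*Z*n/9)
W(r, l) = 1/2237 + l + r (W(r, l) = (r + l) + 1/2237 = (l + r) + 1/2237 = 1/2237 + l + r)
8851344/W(-510, T(30, -21)) = 8851344/(1/2237 + (13/9)*30*(-21) - 510) = 8851344/(1/2237 - 910 - 510) = 8851344/(-3176539/2237) = 8851344*(-2237/3176539) = -19800456528/3176539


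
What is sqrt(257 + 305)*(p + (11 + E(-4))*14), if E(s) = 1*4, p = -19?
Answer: 191*sqrt(562) ≈ 4528.0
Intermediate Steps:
E(s) = 4
sqrt(257 + 305)*(p + (11 + E(-4))*14) = sqrt(257 + 305)*(-19 + (11 + 4)*14) = sqrt(562)*(-19 + 15*14) = sqrt(562)*(-19 + 210) = sqrt(562)*191 = 191*sqrt(562)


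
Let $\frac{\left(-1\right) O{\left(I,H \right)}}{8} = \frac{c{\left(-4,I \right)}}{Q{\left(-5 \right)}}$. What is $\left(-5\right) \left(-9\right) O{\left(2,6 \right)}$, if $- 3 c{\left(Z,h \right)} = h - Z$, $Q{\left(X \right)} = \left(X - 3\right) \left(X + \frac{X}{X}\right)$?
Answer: $\frac{45}{2} \approx 22.5$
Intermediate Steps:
$Q{\left(X \right)} = \left(1 + X\right) \left(-3 + X\right)$ ($Q{\left(X \right)} = \left(-3 + X\right) \left(X + 1\right) = \left(-3 + X\right) \left(1 + X\right) = \left(1 + X\right) \left(-3 + X\right)$)
$c{\left(Z,h \right)} = - \frac{h}{3} + \frac{Z}{3}$ ($c{\left(Z,h \right)} = - \frac{h - Z}{3} = - \frac{h}{3} + \frac{Z}{3}$)
$O{\left(I,H \right)} = \frac{1}{3} + \frac{I}{12}$ ($O{\left(I,H \right)} = - 8 \frac{- \frac{I}{3} + \frac{1}{3} \left(-4\right)}{-3 + \left(-5\right)^{2} - -10} = - 8 \frac{- \frac{I}{3} - \frac{4}{3}}{-3 + 25 + 10} = - 8 \frac{- \frac{4}{3} - \frac{I}{3}}{32} = - 8 \left(- \frac{4}{3} - \frac{I}{3}\right) \frac{1}{32} = - 8 \left(- \frac{1}{24} - \frac{I}{96}\right) = \frac{1}{3} + \frac{I}{12}$)
$\left(-5\right) \left(-9\right) O{\left(2,6 \right)} = \left(-5\right) \left(-9\right) \left(\frac{1}{3} + \frac{1}{12} \cdot 2\right) = 45 \left(\frac{1}{3} + \frac{1}{6}\right) = 45 \cdot \frac{1}{2} = \frac{45}{2}$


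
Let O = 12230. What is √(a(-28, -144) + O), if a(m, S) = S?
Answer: √12086 ≈ 109.94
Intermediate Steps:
√(a(-28, -144) + O) = √(-144 + 12230) = √12086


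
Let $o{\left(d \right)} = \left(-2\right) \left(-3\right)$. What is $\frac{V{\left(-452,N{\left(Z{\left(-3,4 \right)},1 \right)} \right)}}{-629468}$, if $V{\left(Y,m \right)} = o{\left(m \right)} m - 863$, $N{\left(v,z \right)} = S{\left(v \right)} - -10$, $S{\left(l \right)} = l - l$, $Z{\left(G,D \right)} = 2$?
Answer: $\frac{803}{629468} \approx 0.0012757$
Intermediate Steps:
$S{\left(l \right)} = 0$
$o{\left(d \right)} = 6$
$N{\left(v,z \right)} = 10$ ($N{\left(v,z \right)} = 0 - -10 = 0 + 10 = 10$)
$V{\left(Y,m \right)} = -863 + 6 m$ ($V{\left(Y,m \right)} = 6 m - 863 = -863 + 6 m$)
$\frac{V{\left(-452,N{\left(Z{\left(-3,4 \right)},1 \right)} \right)}}{-629468} = \frac{-863 + 6 \cdot 10}{-629468} = \left(-863 + 60\right) \left(- \frac{1}{629468}\right) = \left(-803\right) \left(- \frac{1}{629468}\right) = \frac{803}{629468}$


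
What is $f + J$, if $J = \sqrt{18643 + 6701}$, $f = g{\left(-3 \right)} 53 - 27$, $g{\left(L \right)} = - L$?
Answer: $132 + 48 \sqrt{11} \approx 291.2$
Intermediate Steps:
$f = 132$ ($f = \left(-1\right) \left(-3\right) 53 - 27 = 3 \cdot 53 - 27 = 159 - 27 = 132$)
$J = 48 \sqrt{11}$ ($J = \sqrt{25344} = 48 \sqrt{11} \approx 159.2$)
$f + J = 132 + 48 \sqrt{11}$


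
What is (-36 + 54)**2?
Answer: 324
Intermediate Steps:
(-36 + 54)**2 = 18**2 = 324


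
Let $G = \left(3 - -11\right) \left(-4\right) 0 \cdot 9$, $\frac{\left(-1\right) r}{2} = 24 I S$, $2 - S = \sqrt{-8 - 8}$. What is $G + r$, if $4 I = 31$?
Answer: $-744 + 1488 i \approx -744.0 + 1488.0 i$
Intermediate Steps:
$I = \frac{31}{4}$ ($I = \frac{1}{4} \cdot 31 = \frac{31}{4} \approx 7.75$)
$S = 2 - 4 i$ ($S = 2 - \sqrt{-8 - 8} = 2 - \sqrt{-16} = 2 - 4 i \approx 2.0 - 4.0 i$)
$r = -744 + 1488 i$ ($r = - 2 \cdot 24 \cdot \frac{31}{4} \left(2 - 4 i\right) = - 2 \cdot 186 \left(2 - 4 i\right) = - 2 \left(372 - 744 i\right) = -744 + 1488 i \approx -744.0 + 1488.0 i$)
$G = 0$ ($G = \left(3 + 11\right) 0 \cdot 9 = 14 \cdot 0 = 0$)
$G + r = 0 - \left(744 - 1488 i\right) = -744 + 1488 i$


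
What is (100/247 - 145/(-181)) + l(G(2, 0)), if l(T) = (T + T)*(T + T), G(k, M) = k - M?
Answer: 769227/44707 ≈ 17.206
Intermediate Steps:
l(T) = 4*T² (l(T) = (2*T)*(2*T) = 4*T²)
(100/247 - 145/(-181)) + l(G(2, 0)) = (100/247 - 145/(-181)) + 4*(2 - 1*0)² = (100*(1/247) - 145*(-1/181)) + 4*(2 + 0)² = (100/247 + 145/181) + 4*2² = 53915/44707 + 4*4 = 53915/44707 + 16 = 769227/44707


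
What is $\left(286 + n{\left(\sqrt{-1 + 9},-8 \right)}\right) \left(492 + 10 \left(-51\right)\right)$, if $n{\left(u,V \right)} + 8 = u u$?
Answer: $-5148$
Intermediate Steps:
$n{\left(u,V \right)} = -8 + u^{2}$ ($n{\left(u,V \right)} = -8 + u u = -8 + u^{2}$)
$\left(286 + n{\left(\sqrt{-1 + 9},-8 \right)}\right) \left(492 + 10 \left(-51\right)\right) = \left(286 - \left(8 - \left(\sqrt{-1 + 9}\right)^{2}\right)\right) \left(492 + 10 \left(-51\right)\right) = \left(286 - \left(8 - \left(\sqrt{8}\right)^{2}\right)\right) \left(492 - 510\right) = \left(286 - \left(8 - \left(2 \sqrt{2}\right)^{2}\right)\right) \left(-18\right) = \left(286 + \left(-8 + 8\right)\right) \left(-18\right) = \left(286 + 0\right) \left(-18\right) = 286 \left(-18\right) = -5148$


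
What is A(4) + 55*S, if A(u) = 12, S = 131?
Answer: 7217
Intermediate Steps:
A(4) + 55*S = 12 + 55*131 = 12 + 7205 = 7217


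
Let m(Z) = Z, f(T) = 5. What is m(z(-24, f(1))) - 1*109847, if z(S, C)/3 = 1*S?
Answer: -109919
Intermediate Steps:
z(S, C) = 3*S (z(S, C) = 3*(1*S) = 3*S)
m(z(-24, f(1))) - 1*109847 = 3*(-24) - 1*109847 = -72 - 109847 = -109919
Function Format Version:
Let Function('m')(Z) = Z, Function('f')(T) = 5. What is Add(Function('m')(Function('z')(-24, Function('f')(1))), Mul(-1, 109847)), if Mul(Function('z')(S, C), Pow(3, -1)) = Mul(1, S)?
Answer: -109919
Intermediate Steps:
Function('z')(S, C) = Mul(3, S) (Function('z')(S, C) = Mul(3, Mul(1, S)) = Mul(3, S))
Add(Function('m')(Function('z')(-24, Function('f')(1))), Mul(-1, 109847)) = Add(Mul(3, -24), Mul(-1, 109847)) = Add(-72, -109847) = -109919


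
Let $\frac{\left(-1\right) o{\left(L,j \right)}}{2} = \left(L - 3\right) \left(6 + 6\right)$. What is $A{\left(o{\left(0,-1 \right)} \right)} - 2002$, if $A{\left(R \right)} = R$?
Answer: $-1930$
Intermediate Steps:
$o{\left(L,j \right)} = 72 - 24 L$ ($o{\left(L,j \right)} = - 2 \left(L - 3\right) \left(6 + 6\right) = - 2 \left(-3 + L\right) 12 = - 2 \left(-36 + 12 L\right) = 72 - 24 L$)
$A{\left(o{\left(0,-1 \right)} \right)} - 2002 = \left(72 - 0\right) - 2002 = \left(72 + 0\right) - 2002 = 72 - 2002 = -1930$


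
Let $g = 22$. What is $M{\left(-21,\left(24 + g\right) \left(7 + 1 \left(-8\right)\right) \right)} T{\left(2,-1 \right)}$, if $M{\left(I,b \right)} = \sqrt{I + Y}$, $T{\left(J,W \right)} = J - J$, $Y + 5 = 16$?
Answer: $0$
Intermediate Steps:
$Y = 11$ ($Y = -5 + 16 = 11$)
$T{\left(J,W \right)} = 0$
$M{\left(I,b \right)} = \sqrt{11 + I}$ ($M{\left(I,b \right)} = \sqrt{I + 11} = \sqrt{11 + I}$)
$M{\left(-21,\left(24 + g\right) \left(7 + 1 \left(-8\right)\right) \right)} T{\left(2,-1 \right)} = \sqrt{11 - 21} \cdot 0 = \sqrt{-10} \cdot 0 = i \sqrt{10} \cdot 0 = 0$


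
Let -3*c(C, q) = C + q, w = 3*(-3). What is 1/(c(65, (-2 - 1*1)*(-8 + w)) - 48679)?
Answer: -3/146153 ≈ -2.0526e-5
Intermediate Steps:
w = -9
c(C, q) = -C/3 - q/3 (c(C, q) = -(C + q)/3 = -C/3 - q/3)
1/(c(65, (-2 - 1*1)*(-8 + w)) - 48679) = 1/((-⅓*65 - (-2 - 1*1)*(-8 - 9)/3) - 48679) = 1/((-65/3 - (-2 - 1)*(-17)/3) - 48679) = 1/((-65/3 - (-1)*(-17)) - 48679) = 1/((-65/3 - ⅓*51) - 48679) = 1/((-65/3 - 17) - 48679) = 1/(-116/3 - 48679) = 1/(-146153/3) = -3/146153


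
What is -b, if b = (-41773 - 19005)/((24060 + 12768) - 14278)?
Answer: 30389/11275 ≈ 2.6953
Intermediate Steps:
b = -30389/11275 (b = -60778/(36828 - 14278) = -60778/22550 = -60778*1/22550 = -30389/11275 ≈ -2.6953)
-b = -1*(-30389/11275) = 30389/11275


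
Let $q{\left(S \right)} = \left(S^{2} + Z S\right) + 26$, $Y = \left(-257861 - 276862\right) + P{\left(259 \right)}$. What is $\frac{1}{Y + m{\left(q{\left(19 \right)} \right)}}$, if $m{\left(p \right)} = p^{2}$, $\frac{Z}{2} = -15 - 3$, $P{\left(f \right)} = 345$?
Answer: $- \frac{1}{446169} \approx -2.2413 \cdot 10^{-6}$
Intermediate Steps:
$Z = -36$ ($Z = 2 \left(-15 - 3\right) = 2 \left(-18\right) = -36$)
$Y = -534378$ ($Y = \left(-257861 - 276862\right) + 345 = -534723 + 345 = -534378$)
$q{\left(S \right)} = 26 + S^{2} - 36 S$ ($q{\left(S \right)} = \left(S^{2} - 36 S\right) + 26 = 26 + S^{2} - 36 S$)
$\frac{1}{Y + m{\left(q{\left(19 \right)} \right)}} = \frac{1}{-534378 + \left(26 + 19^{2} - 684\right)^{2}} = \frac{1}{-534378 + \left(26 + 361 - 684\right)^{2}} = \frac{1}{-534378 + \left(-297\right)^{2}} = \frac{1}{-534378 + 88209} = \frac{1}{-446169} = - \frac{1}{446169}$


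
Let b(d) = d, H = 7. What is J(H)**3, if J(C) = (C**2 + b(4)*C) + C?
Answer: 592704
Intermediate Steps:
J(C) = C**2 + 5*C (J(C) = (C**2 + 4*C) + C = C**2 + 5*C)
J(H)**3 = (7*(5 + 7))**3 = (7*12)**3 = 84**3 = 592704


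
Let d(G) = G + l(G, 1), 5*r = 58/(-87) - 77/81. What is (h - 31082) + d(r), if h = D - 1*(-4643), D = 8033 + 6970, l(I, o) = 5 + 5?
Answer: -4627661/405 ≈ -11426.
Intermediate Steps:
l(I, o) = 10
D = 15003
r = -131/405 (r = (58/(-87) - 77/81)/5 = (58*(-1/87) - 77*1/81)/5 = (-⅔ - 77/81)/5 = (⅕)*(-131/81) = -131/405 ≈ -0.32346)
d(G) = 10 + G (d(G) = G + 10 = 10 + G)
h = 19646 (h = 15003 - 1*(-4643) = 15003 + 4643 = 19646)
(h - 31082) + d(r) = (19646 - 31082) + (10 - 131/405) = -11436 + 3919/405 = -4627661/405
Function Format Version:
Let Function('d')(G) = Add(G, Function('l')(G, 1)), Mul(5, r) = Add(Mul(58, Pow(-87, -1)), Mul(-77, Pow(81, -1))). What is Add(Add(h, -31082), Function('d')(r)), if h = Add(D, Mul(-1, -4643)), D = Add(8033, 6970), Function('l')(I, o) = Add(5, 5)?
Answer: Rational(-4627661, 405) ≈ -11426.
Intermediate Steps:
Function('l')(I, o) = 10
D = 15003
r = Rational(-131, 405) (r = Mul(Rational(1, 5), Add(Mul(58, Pow(-87, -1)), Mul(-77, Pow(81, -1)))) = Mul(Rational(1, 5), Add(Mul(58, Rational(-1, 87)), Mul(-77, Rational(1, 81)))) = Mul(Rational(1, 5), Add(Rational(-2, 3), Rational(-77, 81))) = Mul(Rational(1, 5), Rational(-131, 81)) = Rational(-131, 405) ≈ -0.32346)
Function('d')(G) = Add(10, G) (Function('d')(G) = Add(G, 10) = Add(10, G))
h = 19646 (h = Add(15003, Mul(-1, -4643)) = Add(15003, 4643) = 19646)
Add(Add(h, -31082), Function('d')(r)) = Add(Add(19646, -31082), Add(10, Rational(-131, 405))) = Add(-11436, Rational(3919, 405)) = Rational(-4627661, 405)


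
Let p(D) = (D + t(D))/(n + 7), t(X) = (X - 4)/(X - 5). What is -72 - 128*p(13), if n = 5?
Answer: -668/3 ≈ -222.67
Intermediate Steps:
t(X) = (-4 + X)/(-5 + X)
p(D) = D/12 + (-4 + D)/(12*(-5 + D)) (p(D) = (D + (-4 + D)/(-5 + D))/(5 + 7) = (D + (-4 + D)/(-5 + D))/12 = (D + (-4 + D)/(-5 + D))*(1/12) = D/12 + (-4 + D)/(12*(-5 + D)))
-72 - 128*p(13) = -72 - 32*(-4 + 13 + 13*(-5 + 13))/(3*(-5 + 13)) = -72 - 32*(-4 + 13 + 13*8)/(3*8) = -72 - 32*(-4 + 13 + 104)/(3*8) = -72 - 32*113/(3*8) = -72 - 128*113/96 = -72 - 452/3 = -668/3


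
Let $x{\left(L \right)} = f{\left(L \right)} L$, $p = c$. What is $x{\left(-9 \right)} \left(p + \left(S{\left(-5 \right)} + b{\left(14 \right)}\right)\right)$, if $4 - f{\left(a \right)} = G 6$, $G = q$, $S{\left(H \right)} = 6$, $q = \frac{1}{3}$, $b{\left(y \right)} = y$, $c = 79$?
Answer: $-1782$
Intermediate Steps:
$p = 79$
$q = \frac{1}{3} \approx 0.33333$
$G = \frac{1}{3} \approx 0.33333$
$f{\left(a \right)} = 2$ ($f{\left(a \right)} = 4 - \frac{1}{3} \cdot 6 = 4 - 2 = 2$)
$x{\left(L \right)} = 2 L$
$x{\left(-9 \right)} \left(p + \left(S{\left(-5 \right)} + b{\left(14 \right)}\right)\right) = 2 \left(-9\right) \left(79 + \left(6 + 14\right)\right) = - 18 \left(79 + 20\right) = \left(-18\right) 99 = -1782$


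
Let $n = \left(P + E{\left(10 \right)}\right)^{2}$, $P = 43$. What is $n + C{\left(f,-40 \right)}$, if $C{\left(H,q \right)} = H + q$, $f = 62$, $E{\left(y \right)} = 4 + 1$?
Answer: $2326$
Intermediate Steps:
$E{\left(y \right)} = 5$
$n = 2304$ ($n = \left(43 + 5\right)^{2} = 48^{2} = 2304$)
$n + C{\left(f,-40 \right)} = 2304 + \left(62 - 40\right) = 2304 + 22 = 2326$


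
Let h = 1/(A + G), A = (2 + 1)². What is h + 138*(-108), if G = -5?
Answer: -59615/4 ≈ -14904.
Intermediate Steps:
A = 9 (A = 3² = 9)
h = ¼ (h = 1/(9 - 5) = 1/4 = ¼ ≈ 0.25000)
h + 138*(-108) = ¼ + 138*(-108) = ¼ - 14904 = -59615/4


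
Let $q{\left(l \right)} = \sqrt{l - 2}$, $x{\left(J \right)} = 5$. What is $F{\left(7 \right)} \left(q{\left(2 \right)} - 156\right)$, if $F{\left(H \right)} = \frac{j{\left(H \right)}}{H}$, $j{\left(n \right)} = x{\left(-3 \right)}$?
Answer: $- \frac{780}{7} \approx -111.43$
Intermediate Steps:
$j{\left(n \right)} = 5$
$q{\left(l \right)} = \sqrt{-2 + l}$
$F{\left(H \right)} = \frac{5}{H}$
$F{\left(7 \right)} \left(q{\left(2 \right)} - 156\right) = \frac{5}{7} \left(\sqrt{-2 + 2} - 156\right) = 5 \cdot \frac{1}{7} \left(\sqrt{0} - 156\right) = \frac{5 \left(0 - 156\right)}{7} = \frac{5}{7} \left(-156\right) = - \frac{780}{7}$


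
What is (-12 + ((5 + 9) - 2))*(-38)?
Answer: 0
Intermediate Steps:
(-12 + ((5 + 9) - 2))*(-38) = (-12 + (14 - 2))*(-38) = (-12 + 12)*(-38) = 0*(-38) = 0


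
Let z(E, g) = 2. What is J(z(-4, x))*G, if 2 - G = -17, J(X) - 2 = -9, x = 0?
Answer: -133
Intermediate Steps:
J(X) = -7 (J(X) = 2 - 9 = -7)
G = 19 (G = 2 - 1*(-17) = 2 + 17 = 19)
J(z(-4, x))*G = -7*19 = -133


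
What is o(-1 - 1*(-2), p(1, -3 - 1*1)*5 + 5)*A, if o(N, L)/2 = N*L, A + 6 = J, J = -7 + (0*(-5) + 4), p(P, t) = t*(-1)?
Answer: -450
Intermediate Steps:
p(P, t) = -t
J = -3 (J = -7 + (0 + 4) = -7 + 4 = -3)
A = -9 (A = -6 - 3 = -9)
o(N, L) = 2*L*N (o(N, L) = 2*(N*L) = 2*(L*N) = 2*L*N)
o(-1 - 1*(-2), p(1, -3 - 1*1)*5 + 5)*A = (2*(-(-3 - 1*1)*5 + 5)*(-1 - 1*(-2)))*(-9) = (2*(-(-3 - 1)*5 + 5)*(-1 + 2))*(-9) = (2*(-1*(-4)*5 + 5)*1)*(-9) = (2*(4*5 + 5)*1)*(-9) = (2*(20 + 5)*1)*(-9) = (2*25*1)*(-9) = 50*(-9) = -450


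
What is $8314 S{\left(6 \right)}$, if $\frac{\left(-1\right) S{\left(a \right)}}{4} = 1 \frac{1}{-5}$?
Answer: $\frac{33256}{5} \approx 6651.2$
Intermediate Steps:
$S{\left(a \right)} = \frac{4}{5}$ ($S{\left(a \right)} = - 4 \cdot 1 \frac{1}{-5} = - 4 \cdot 1 \left(- \frac{1}{5}\right) = \left(-4\right) \left(- \frac{1}{5}\right) = \frac{4}{5}$)
$8314 S{\left(6 \right)} = 8314 \cdot \frac{4}{5} = \frac{33256}{5}$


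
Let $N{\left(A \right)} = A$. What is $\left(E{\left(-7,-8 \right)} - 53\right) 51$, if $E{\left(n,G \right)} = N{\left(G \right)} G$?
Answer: $561$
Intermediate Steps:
$E{\left(n,G \right)} = G^{2}$ ($E{\left(n,G \right)} = G G = G^{2}$)
$\left(E{\left(-7,-8 \right)} - 53\right) 51 = \left(\left(-8\right)^{2} - 53\right) 51 = \left(64 - 53\right) 51 = 11 \cdot 51 = 561$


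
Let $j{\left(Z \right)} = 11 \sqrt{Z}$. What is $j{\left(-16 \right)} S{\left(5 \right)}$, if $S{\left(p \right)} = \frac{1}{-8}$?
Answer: $- \frac{11 i}{2} \approx - 5.5 i$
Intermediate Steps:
$S{\left(p \right)} = - \frac{1}{8}$
$j{\left(-16 \right)} S{\left(5 \right)} = 11 \sqrt{-16} \left(- \frac{1}{8}\right) = 11 \cdot 4 i \left(- \frac{1}{8}\right) = 44 i \left(- \frac{1}{8}\right) = - \frac{11 i}{2}$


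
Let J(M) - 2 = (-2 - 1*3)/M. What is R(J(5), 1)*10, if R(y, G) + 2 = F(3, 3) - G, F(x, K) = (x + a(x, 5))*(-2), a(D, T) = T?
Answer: -190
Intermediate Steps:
F(x, K) = -10 - 2*x (F(x, K) = (x + 5)*(-2) = (5 + x)*(-2) = -10 - 2*x)
J(M) = 2 - 5/M (J(M) = 2 + (-2 - 1*3)/M = 2 + (-2 - 3)/M = 2 - 5/M)
R(y, G) = -18 - G (R(y, G) = -2 + ((-10 - 2*3) - G) = -2 + ((-10 - 6) - G) = -2 + (-16 - G) = -18 - G)
R(J(5), 1)*10 = (-18 - 1*1)*10 = (-18 - 1)*10 = -19*10 = -190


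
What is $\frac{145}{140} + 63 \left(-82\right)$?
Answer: $- \frac{144619}{28} \approx -5165.0$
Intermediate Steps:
$\frac{145}{140} + 63 \left(-82\right) = 145 \cdot \frac{1}{140} - 5166 = \frac{29}{28} - 5166 = - \frac{144619}{28}$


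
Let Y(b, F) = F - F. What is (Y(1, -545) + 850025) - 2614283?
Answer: -1764258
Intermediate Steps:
Y(b, F) = 0
(Y(1, -545) + 850025) - 2614283 = (0 + 850025) - 2614283 = 850025 - 2614283 = -1764258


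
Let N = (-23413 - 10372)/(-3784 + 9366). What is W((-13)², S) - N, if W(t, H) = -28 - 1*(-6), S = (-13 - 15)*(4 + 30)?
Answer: -89019/5582 ≈ -15.948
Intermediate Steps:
N = -33785/5582 ≈ -6.0525
S = -952 (S = -28*34 = -952)
W(t, H) = -22 (W(t, H) = -28 + 6 = -22)
W((-13)², S) - N = -22 - 1*(-33785/5582) = -22 + 33785/5582 = -89019/5582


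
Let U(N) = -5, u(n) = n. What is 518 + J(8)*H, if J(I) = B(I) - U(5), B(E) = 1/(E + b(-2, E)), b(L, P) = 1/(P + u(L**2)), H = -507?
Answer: -201733/97 ≈ -2079.7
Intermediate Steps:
b(L, P) = 1/(P + L**2)
B(E) = 1/(E + 1/(4 + E)) (B(E) = 1/(E + 1/(E + (-2)**2)) = 1/(E + 1/(E + 4)) = 1/(E + 1/(4 + E)))
J(I) = 5 + (4 + I)/(1 + I*(4 + I)) (J(I) = (4 + I)/(1 + I*(4 + I)) - 1*(-5) = (4 + I)/(1 + I*(4 + I)) + 5 = 5 + (4 + I)/(1 + I*(4 + I)))
518 + J(8)*H = 518 + ((9 + 8 + 5*8*(4 + 8))/(1 + 8*(4 + 8)))*(-507) = 518 + ((9 + 8 + 5*8*12)/(1 + 8*12))*(-507) = 518 + ((9 + 8 + 480)/(1 + 96))*(-507) = 518 + (497/97)*(-507) = 518 - 251979/97 = -201733/97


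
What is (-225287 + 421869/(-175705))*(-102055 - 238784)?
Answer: 13491932603217156/175705 ≈ 7.6787e+10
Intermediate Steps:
(-225287 + 421869/(-175705))*(-102055 - 238784) = (-225287 + 421869*(-1/175705))*(-340839) = (-225287 - 421869/175705)*(-340839) = -39584474204/175705*(-340839) = 13491932603217156/175705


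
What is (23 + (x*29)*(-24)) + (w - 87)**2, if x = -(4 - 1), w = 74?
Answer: 2280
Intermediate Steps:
x = -3 (x = -1*3 = -3)
(23 + (x*29)*(-24)) + (w - 87)**2 = (23 - 3*29*(-24)) + (74 - 87)**2 = (23 - 87*(-24)) + (-13)**2 = (23 + 2088) + 169 = 2111 + 169 = 2280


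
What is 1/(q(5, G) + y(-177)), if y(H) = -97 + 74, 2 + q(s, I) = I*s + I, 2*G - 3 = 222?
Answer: 1/650 ≈ 0.0015385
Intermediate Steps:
G = 225/2 (G = 3/2 + (½)*222 = 3/2 + 111 = 225/2 ≈ 112.50)
q(s, I) = -2 + I + I*s (q(s, I) = -2 + (I*s + I) = -2 + (I + I*s) = -2 + I + I*s)
y(H) = -23
1/(q(5, G) + y(-177)) = 1/((-2 + 225/2 + (225/2)*5) - 23) = 1/((-2 + 225/2 + 1125/2) - 23) = 1/(673 - 23) = 1/650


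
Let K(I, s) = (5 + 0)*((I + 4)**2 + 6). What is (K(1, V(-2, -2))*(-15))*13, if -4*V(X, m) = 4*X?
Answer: -30225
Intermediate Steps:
V(X, m) = -X
K(I, s) = 30 + 5*(4 + I)**2 (K(I, s) = 5*((4 + I)**2 + 6) = 5*(6 + (4 + I)**2) = 30 + 5*(4 + I)**2)
(K(1, V(-2, -2))*(-15))*13 = ((30 + 5*(4 + 1)**2)*(-15))*13 = ((30 + 5*5**2)*(-15))*13 = ((30 + 5*25)*(-15))*13 = ((30 + 125)*(-15))*13 = (155*(-15))*13 = -2325*13 = -30225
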